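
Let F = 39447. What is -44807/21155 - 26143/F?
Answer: -2320556894/834501285 ≈ -2.7808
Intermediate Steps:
-44807/21155 - 26143/F = -44807/21155 - 26143/39447 = -2320556894/834501285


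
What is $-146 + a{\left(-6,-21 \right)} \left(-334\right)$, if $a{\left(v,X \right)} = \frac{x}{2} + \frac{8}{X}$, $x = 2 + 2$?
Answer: $- \frac{14422}{21} \approx -686.76$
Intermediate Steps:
$x = 4$
$a{\left(v,X \right)} = 2 + \frac{8}{X}$ ($a{\left(v,X \right)} = \frac{4}{2} + \frac{8}{X} = 4 \cdot \frac{1}{2} + \frac{8}{X} = 2 + \frac{8}{X}$)
$-146 + a{\left(-6,-21 \right)} \left(-334\right) = -146 + \left(2 + \frac{8}{-21}\right) \left(-334\right) = -146 + \left(2 + 8 \left(- \frac{1}{21}\right)\right) \left(-334\right) = -146 + \left(2 - \frac{8}{21}\right) \left(-334\right) = -146 + \frac{34}{21} \left(-334\right) = -146 - \frac{11356}{21} = - \frac{14422}{21}$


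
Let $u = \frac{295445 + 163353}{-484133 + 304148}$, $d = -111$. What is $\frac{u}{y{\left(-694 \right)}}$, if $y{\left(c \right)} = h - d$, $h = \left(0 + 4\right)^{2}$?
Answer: $- \frac{458798}{22858095} \approx -0.020072$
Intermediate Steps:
$h = 16$ ($h = 4^{2} = 16$)
$u = - \frac{458798}{179985}$ ($u = \frac{458798}{-179985} = 458798 \left(- \frac{1}{179985}\right) = - \frac{458798}{179985} \approx -2.5491$)
$y{\left(c \right)} = 127$ ($y{\left(c \right)} = 16 - -111 = 16 + 111 = 127$)
$\frac{u}{y{\left(-694 \right)}} = - \frac{458798}{179985 \cdot 127} = \left(- \frac{458798}{179985}\right) \frac{1}{127} = - \frac{458798}{22858095}$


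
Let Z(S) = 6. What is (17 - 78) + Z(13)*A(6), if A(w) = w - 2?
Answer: -37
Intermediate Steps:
A(w) = -2 + w
(17 - 78) + Z(13)*A(6) = (17 - 78) + 6*(-2 + 6) = -61 + 6*4 = -61 + 24 = -37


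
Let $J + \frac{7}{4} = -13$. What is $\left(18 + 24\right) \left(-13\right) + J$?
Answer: $- \frac{2243}{4} \approx -560.75$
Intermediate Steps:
$J = - \frac{59}{4}$ ($J = - \frac{7}{4} - 13 = - \frac{59}{4} \approx -14.75$)
$\left(18 + 24\right) \left(-13\right) + J = \left(18 + 24\right) \left(-13\right) - \frac{59}{4} = 42 \left(-13\right) - \frac{59}{4} = -546 - \frac{59}{4} = - \frac{2243}{4}$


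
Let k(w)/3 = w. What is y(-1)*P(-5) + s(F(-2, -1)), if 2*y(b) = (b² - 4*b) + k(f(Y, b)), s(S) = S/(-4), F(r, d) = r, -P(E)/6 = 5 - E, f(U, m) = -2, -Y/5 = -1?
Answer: 61/2 ≈ 30.500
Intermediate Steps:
Y = 5 (Y = -5*(-1) = 5)
P(E) = -30 + 6*E (P(E) = -6*(5 - E) = -30 + 6*E)
k(w) = 3*w
s(S) = -S/4 (s(S) = S*(-¼) = -S/4)
y(b) = -3 + b²/2 - 2*b (y(b) = ((b² - 4*b) + 3*(-2))/2 = ((b² - 4*b) - 6)/2 = (-6 + b² - 4*b)/2 = -3 + b²/2 - 2*b)
y(-1)*P(-5) + s(F(-2, -1)) = (-3 + (½)*(-1)² - 2*(-1))*(-30 + 6*(-5)) - ¼*(-2) = (-3 + (½)*1 + 2)*(-30 - 30) + ½ = (-3 + ½ + 2)*(-60) + ½ = -½*(-60) + ½ = 30 + ½ = 61/2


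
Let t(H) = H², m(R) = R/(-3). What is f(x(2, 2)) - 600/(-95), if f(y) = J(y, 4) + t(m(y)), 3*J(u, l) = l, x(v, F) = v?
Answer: 1384/171 ≈ 8.0936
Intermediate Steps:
m(R) = -R/3 (m(R) = R*(-⅓) = -R/3)
J(u, l) = l/3
f(y) = 4/3 + y²/9 (f(y) = (⅓)*4 + (-y/3)² = 4/3 + y²/9)
f(x(2, 2)) - 600/(-95) = (4/3 + (⅑)*2²) - 600/(-95) = (4/3 + (⅑)*4) - 600*(-1)/95 = (4/3 + 4/9) - 150*(-4/95) = 16/9 + 120/19 = 1384/171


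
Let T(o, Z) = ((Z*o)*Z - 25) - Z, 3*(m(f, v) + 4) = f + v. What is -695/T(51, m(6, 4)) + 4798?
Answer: 5215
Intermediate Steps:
m(f, v) = -4 + f/3 + v/3 (m(f, v) = -4 + (f + v)/3 = -4 + (f/3 + v/3) = -4 + f/3 + v/3)
T(o, Z) = -25 - Z + o*Z² (T(o, Z) = (o*Z² - 25) - Z = (-25 + o*Z²) - Z = -25 - Z + o*Z²)
-695/T(51, m(6, 4)) + 4798 = -695/(-25 - (-4 + (⅓)*6 + (⅓)*4) + 51*(-4 + (⅓)*6 + (⅓)*4)²) + 4798 = -695/(-25 - (-4 + 2 + 4/3) + 51*(-4 + 2 + 4/3)²) + 4798 = -695/(-25 - 1*(-⅔) + 51*(-⅔)²) + 4798 = -695/(-25 + ⅔ + 51*(4/9)) + 4798 = -695/(-25 + ⅔ + 68/3) + 4798 = -695/(-5/3) + 4798 = -695*(-⅗) + 4798 = 417 + 4798 = 5215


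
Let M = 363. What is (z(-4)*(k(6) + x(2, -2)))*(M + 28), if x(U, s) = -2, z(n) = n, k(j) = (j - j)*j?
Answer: 3128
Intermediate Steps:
k(j) = 0 (k(j) = 0*j = 0)
(z(-4)*(k(6) + x(2, -2)))*(M + 28) = (-4*(0 - 2))*(363 + 28) = -4*(-2)*391 = 8*391 = 3128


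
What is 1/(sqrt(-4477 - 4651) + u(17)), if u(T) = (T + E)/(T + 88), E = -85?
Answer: -1785/25160206 - 11025*I*sqrt(2282)/50320412 ≈ -7.0945e-5 - 0.010466*I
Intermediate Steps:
u(T) = (-85 + T)/(88 + T) (u(T) = (T - 85)/(T + 88) = (-85 + T)/(88 + T))
1/(sqrt(-4477 - 4651) + u(17)) = 1/(sqrt(-4477 - 4651) + (-85 + 17)/(88 + 17)) = 1/(sqrt(-9128) - 68/105) = 1/(2*I*sqrt(2282) + (1/105)*(-68)) = 1/(2*I*sqrt(2282) - 68/105) = 1/(-68/105 + 2*I*sqrt(2282))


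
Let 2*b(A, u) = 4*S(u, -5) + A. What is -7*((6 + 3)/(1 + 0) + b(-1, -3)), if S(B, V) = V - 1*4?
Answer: 133/2 ≈ 66.500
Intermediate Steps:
S(B, V) = -4 + V (S(B, V) = V - 4 = -4 + V)
b(A, u) = -18 + A/2 (b(A, u) = (4*(-4 - 5) + A)/2 = (4*(-9) + A)/2 = (-36 + A)/2 = -18 + A/2)
-7*((6 + 3)/(1 + 0) + b(-1, -3)) = -7*((6 + 3)/(1 + 0) + (-18 + (1/2)*(-1))) = -7*(9/1 + (-18 - 1/2)) = -7*(9*1 - 37/2) = -7*(9 - 37/2) = -7*(-19/2) = 133/2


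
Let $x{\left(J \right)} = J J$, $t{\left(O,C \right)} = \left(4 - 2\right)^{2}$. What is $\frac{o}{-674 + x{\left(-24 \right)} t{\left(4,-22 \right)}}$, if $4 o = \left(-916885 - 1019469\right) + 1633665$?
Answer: $- \frac{302689}{6520} \approx -46.425$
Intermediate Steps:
$t{\left(O,C \right)} = 4$ ($t{\left(O,C \right)} = 2^{2} = 4$)
$o = - \frac{302689}{4}$ ($o = \frac{\left(-916885 - 1019469\right) + 1633665}{4} = \frac{-1936354 + 1633665}{4} = \frac{1}{4} \left(-302689\right) = - \frac{302689}{4} \approx -75672.0$)
$x{\left(J \right)} = J^{2}$
$\frac{o}{-674 + x{\left(-24 \right)} t{\left(4,-22 \right)}} = - \frac{302689}{4 \left(-674 + \left(-24\right)^{2} \cdot 4\right)} = - \frac{302689}{4 \left(-674 + 576 \cdot 4\right)} = - \frac{302689}{4 \left(-674 + 2304\right)} = - \frac{302689}{4 \cdot 1630} = \left(- \frac{302689}{4}\right) \frac{1}{1630} = - \frac{302689}{6520}$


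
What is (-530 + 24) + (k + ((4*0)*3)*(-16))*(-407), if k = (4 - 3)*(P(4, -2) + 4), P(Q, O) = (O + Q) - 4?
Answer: -1320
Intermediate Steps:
P(Q, O) = -4 + O + Q
k = 2 (k = (4 - 3)*((-4 - 2 + 4) + 4) = 1*(-2 + 4) = 1*2 = 2)
(-530 + 24) + (k + ((4*0)*3)*(-16))*(-407) = (-530 + 24) + (2 + ((4*0)*3)*(-16))*(-407) = -506 + (2 + (0*3)*(-16))*(-407) = -506 + (2 + 0*(-16))*(-407) = -506 + (2 + 0)*(-407) = -506 + 2*(-407) = -506 - 814 = -1320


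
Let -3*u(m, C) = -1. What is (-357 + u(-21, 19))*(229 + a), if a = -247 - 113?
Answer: 140170/3 ≈ 46723.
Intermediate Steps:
u(m, C) = ⅓ (u(m, C) = -⅓*(-1) = ⅓)
a = -360
(-357 + u(-21, 19))*(229 + a) = (-357 + ⅓)*(229 - 360) = -1070/3*(-131) = 140170/3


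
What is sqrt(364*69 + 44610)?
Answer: sqrt(69726) ≈ 264.06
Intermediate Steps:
sqrt(364*69 + 44610) = sqrt(25116 + 44610) = sqrt(69726)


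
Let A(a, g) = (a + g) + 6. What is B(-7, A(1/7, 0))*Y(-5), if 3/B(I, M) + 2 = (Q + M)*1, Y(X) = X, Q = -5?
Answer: 35/2 ≈ 17.500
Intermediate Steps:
A(a, g) = 6 + a + g
B(I, M) = 3/(-7 + M) (B(I, M) = 3/(-2 + (-5 + M)*1) = 3/(-2 + (-5 + M)) = 3/(-7 + M))
B(-7, A(1/7, 0))*Y(-5) = (3/(-7 + (6 + 1/7 + 0)))*(-5) = (3/(-7 + (6 + ⅐ + 0)))*(-5) = (3/(-7 + 43/7))*(-5) = (3/(-6/7))*(-5) = (3*(-7/6))*(-5) = -7/2*(-5) = 35/2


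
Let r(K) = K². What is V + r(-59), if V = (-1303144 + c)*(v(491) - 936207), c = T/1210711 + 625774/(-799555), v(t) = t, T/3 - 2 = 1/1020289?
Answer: 1204339034167060877626843501401/987670394956811845 ≈ 1.2194e+12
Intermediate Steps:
T = 6121737/1020289 (T = 6 + 3/1020289 = 6121737/1020289 ≈ 6.0000)
c = -772998155448328711/987670394956811845 (c = (6121737/1020289)/1210711 + 625774/(-799555) = (6121737/1020289)*(1/1210711) + 625774*(-1/799555) = 6121737/1235275115479 - 625774/799555 = -772998155448328711/987670394956811845 ≈ -0.78265)
V = 1204339030728980232782181468956/987670394956811845 (V = (-1303144 - 772998155448328711/987670394956811845)*(491 - 936207) = -1287077522163755063269391/987670394956811845*(-935716) = 1204339030728980232782181468956/987670394956811845 ≈ 1.2194e+12)
V + r(-59) = 1204339030728980232782181468956/987670394956811845 + (-59)² = 1204339030728980232782181468956/987670394956811845 + 3481 = 1204339034167060877626843501401/987670394956811845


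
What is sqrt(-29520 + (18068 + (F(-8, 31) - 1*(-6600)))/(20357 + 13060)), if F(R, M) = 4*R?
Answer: 2*I*sqrt(915667760613)/11139 ≈ 171.81*I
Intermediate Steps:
sqrt(-29520 + (18068 + (F(-8, 31) - 1*(-6600)))/(20357 + 13060)) = sqrt(-29520 + (18068 + (4*(-8) - 1*(-6600)))/(20357 + 13060)) = sqrt(-29520 + (18068 + (-32 + 6600))/33417) = sqrt(-29520 + (18068 + 6568)*(1/33417)) = sqrt(-29520 + 24636*(1/33417)) = sqrt(-29520 + 8212/11139) = sqrt(-328815068/11139) = 2*I*sqrt(915667760613)/11139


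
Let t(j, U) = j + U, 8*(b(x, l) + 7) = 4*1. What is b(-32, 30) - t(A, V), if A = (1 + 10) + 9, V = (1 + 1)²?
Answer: -61/2 ≈ -30.500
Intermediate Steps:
V = 4 (V = 2² = 4)
b(x, l) = -13/2 (b(x, l) = -7 + (4*1)/8 = -7 + (⅛)*4 = -7 + ½ = -13/2)
A = 20 (A = 11 + 9 = 20)
t(j, U) = U + j
b(-32, 30) - t(A, V) = -13/2 - (4 + 20) = -13/2 - 1*24 = -13/2 - 24 = -61/2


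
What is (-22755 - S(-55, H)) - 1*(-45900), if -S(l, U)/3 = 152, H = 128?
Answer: 23601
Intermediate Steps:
S(l, U) = -456 (S(l, U) = -3*152 = -456)
(-22755 - S(-55, H)) - 1*(-45900) = (-22755 - 1*(-456)) - 1*(-45900) = (-22755 + 456) + 45900 = -22299 + 45900 = 23601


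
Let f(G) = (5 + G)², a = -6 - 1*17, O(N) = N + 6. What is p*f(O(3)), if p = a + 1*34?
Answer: 2156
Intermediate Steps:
O(N) = 6 + N
a = -23 (a = -6 - 17 = -23)
p = 11 (p = -23 + 1*34 = -23 + 34 = 11)
p*f(O(3)) = 11*(5 + (6 + 3))² = 11*(5 + 9)² = 11*14² = 11*196 = 2156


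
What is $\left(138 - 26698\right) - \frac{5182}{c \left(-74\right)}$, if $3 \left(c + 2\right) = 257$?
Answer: $- \frac{246654947}{9287} \approx -26559.0$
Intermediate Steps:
$c = \frac{251}{3}$ ($c = -2 + \frac{1}{3} \cdot 257 = -2 + \frac{257}{3} = \frac{251}{3} \approx 83.667$)
$\left(138 - 26698\right) - \frac{5182}{c \left(-74\right)} = \left(138 - 26698\right) - \frac{5182}{\frac{251}{3} \left(-74\right)} = -26560 - \frac{5182}{- \frac{18574}{3}} = -26560 - - \frac{7773}{9287} = -26560 + \frac{7773}{9287} = - \frac{246654947}{9287}$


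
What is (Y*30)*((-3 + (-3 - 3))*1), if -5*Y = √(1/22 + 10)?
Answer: 27*√4862/11 ≈ 171.15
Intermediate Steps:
Y = -√4862/110 (Y = -√(1/22 + 10)/5 = -√4862/110 ≈ -0.63389)
(Y*30)*((-3 + (-3 - 3))*1) = (-√4862/110*30)*((-3 + (-3 - 3))*1) = (-3*√4862/11)*((-3 - 6)*1) = (-3*√4862/11)*(-9*1) = -3*√4862/11*(-9) = 27*√4862/11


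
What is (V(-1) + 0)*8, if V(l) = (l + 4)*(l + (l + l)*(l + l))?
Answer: 72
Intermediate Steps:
V(l) = (4 + l)*(l + 4*l**2) (V(l) = (4 + l)*(l + (2*l)*(2*l)) = (4 + l)*(l + 4*l**2))
(V(-1) + 0)*8 = (-(4 + 4*(-1)**2 + 17*(-1)) + 0)*8 = (-(4 + 4*1 - 17) + 0)*8 = (-(4 + 4 - 17) + 0)*8 = (-1*(-9) + 0)*8 = (9 + 0)*8 = 9*8 = 72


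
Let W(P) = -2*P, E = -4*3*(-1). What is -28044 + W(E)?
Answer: -28068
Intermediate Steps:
E = 12 (E = -12*(-1) = 12)
-28044 + W(E) = -28044 - 2*12 = -28044 - 24 = -28068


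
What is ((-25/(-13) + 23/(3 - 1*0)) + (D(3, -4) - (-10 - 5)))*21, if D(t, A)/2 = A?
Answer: 4529/13 ≈ 348.38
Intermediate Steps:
D(t, A) = 2*A
((-25/(-13) + 23/(3 - 1*0)) + (D(3, -4) - (-10 - 5)))*21 = ((-25/(-13) + 23/(3 - 1*0)) + (2*(-4) - (-10 - 5)))*21 = ((-25*(-1/13) + 23/(3 + 0)) + (-8 - 1*(-15)))*21 = ((25/13 + 23/3) + (-8 + 15))*21 = ((25/13 + 23*(⅓)) + 7)*21 = ((25/13 + 23/3) + 7)*21 = (374/39 + 7)*21 = (647/39)*21 = 4529/13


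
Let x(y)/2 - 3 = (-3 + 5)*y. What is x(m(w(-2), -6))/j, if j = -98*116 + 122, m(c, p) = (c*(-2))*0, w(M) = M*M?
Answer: -3/5623 ≈ -0.00053352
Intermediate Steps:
w(M) = M²
m(c, p) = 0 (m(c, p) = -2*c*0 = 0)
x(y) = 6 + 4*y (x(y) = 6 + 2*((-3 + 5)*y) = 6 + 2*(2*y) = 6 + 4*y)
j = -11246 (j = -11368 + 122 = -11246)
x(m(w(-2), -6))/j = (6 + 4*0)/(-11246) = (6 + 0)*(-1/11246) = 6*(-1/11246) = -3/5623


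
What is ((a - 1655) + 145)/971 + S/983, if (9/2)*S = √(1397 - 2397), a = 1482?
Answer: -28/971 + 20*I*√10/8847 ≈ -0.028836 + 0.0071488*I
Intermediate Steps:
S = 20*I*√10/9 (S = 2*√(1397 - 2397)/9 = 2*√(-1000)/9 = 2*(10*I*√10)/9 = 20*I*√10/9 ≈ 7.0273*I)
((a - 1655) + 145)/971 + S/983 = ((1482 - 1655) + 145)/971 + (20*I*√10/9)/983 = (-173 + 145)*(1/971) + (20*I*√10/9)*(1/983) = -28*1/971 + 20*I*√10/8847 = -28/971 + 20*I*√10/8847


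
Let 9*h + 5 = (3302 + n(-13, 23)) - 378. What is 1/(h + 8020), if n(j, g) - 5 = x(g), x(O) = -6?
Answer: 9/75098 ≈ 0.00011984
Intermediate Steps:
n(j, g) = -1 (n(j, g) = 5 - 6 = -1)
h = 2918/9 (h = -5/9 + ((3302 - 1) - 378)/9 = -5/9 + (3301 - 378)/9 = -5/9 + (⅑)*2923 = -5/9 + 2923/9 = 2918/9 ≈ 324.22)
1/(h + 8020) = 1/(2918/9 + 8020) = 1/(75098/9) = 9/75098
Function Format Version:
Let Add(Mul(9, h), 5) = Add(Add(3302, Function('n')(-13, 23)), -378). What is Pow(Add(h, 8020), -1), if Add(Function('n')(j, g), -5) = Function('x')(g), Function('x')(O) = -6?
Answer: Rational(9, 75098) ≈ 0.00011984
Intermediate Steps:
Function('n')(j, g) = -1 (Function('n')(j, g) = Add(5, -6) = -1)
h = Rational(2918, 9) (h = Add(Rational(-5, 9), Mul(Rational(1, 9), Add(Add(3302, -1), -378))) = Add(Rational(-5, 9), Mul(Rational(1, 9), Add(3301, -378))) = Add(Rational(-5, 9), Mul(Rational(1, 9), 2923)) = Add(Rational(-5, 9), Rational(2923, 9)) = Rational(2918, 9) ≈ 324.22)
Pow(Add(h, 8020), -1) = Pow(Add(Rational(2918, 9), 8020), -1) = Pow(Rational(75098, 9), -1) = Rational(9, 75098)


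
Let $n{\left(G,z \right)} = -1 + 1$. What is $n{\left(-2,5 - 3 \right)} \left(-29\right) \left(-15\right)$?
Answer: $0$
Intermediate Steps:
$n{\left(G,z \right)} = 0$
$n{\left(-2,5 - 3 \right)} \left(-29\right) \left(-15\right) = 0 \left(-29\right) \left(-15\right) = 0 \left(-15\right) = 0$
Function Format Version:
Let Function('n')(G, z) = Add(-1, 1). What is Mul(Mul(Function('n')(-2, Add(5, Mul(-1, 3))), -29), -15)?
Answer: 0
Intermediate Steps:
Function('n')(G, z) = 0
Mul(Mul(Function('n')(-2, Add(5, Mul(-1, 3))), -29), -15) = Mul(Mul(0, -29), -15) = Mul(0, -15) = 0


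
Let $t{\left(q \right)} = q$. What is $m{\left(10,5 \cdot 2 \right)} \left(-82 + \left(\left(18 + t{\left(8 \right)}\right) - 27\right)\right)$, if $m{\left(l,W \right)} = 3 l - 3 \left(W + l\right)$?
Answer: $2490$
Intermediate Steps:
$m{\left(l,W \right)} = - 3 W$ ($m{\left(l,W \right)} = 3 l - \left(3 W + 3 l\right) = - 3 W$)
$m{\left(10,5 \cdot 2 \right)} \left(-82 + \left(\left(18 + t{\left(8 \right)}\right) - 27\right)\right) = - 3 \cdot 5 \cdot 2 \left(-82 + \left(\left(18 + 8\right) - 27\right)\right) = \left(-3\right) 10 \left(-82 + \left(26 - 27\right)\right) = - 30 \left(-82 - 1\right) = \left(-30\right) \left(-83\right) = 2490$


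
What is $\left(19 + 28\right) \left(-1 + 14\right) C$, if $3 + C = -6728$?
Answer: $-4112641$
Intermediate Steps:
$C = -6731$ ($C = -3 - 6728 = -6731$)
$\left(19 + 28\right) \left(-1 + 14\right) C = \left(19 + 28\right) \left(-1 + 14\right) \left(-6731\right) = 47 \cdot 13 \left(-6731\right) = 611 \left(-6731\right) = -4112641$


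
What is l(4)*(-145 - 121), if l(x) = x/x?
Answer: -266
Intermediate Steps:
l(x) = 1
l(4)*(-145 - 121) = 1*(-145 - 121) = 1*(-266) = -266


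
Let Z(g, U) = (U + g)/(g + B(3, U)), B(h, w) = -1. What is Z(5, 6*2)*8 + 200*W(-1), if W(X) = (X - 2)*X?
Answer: 634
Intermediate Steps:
Z(g, U) = (U + g)/(-1 + g) (Z(g, U) = (U + g)/(g - 1) = (U + g)/(-1 + g))
W(X) = X*(-2 + X) (W(X) = (-2 + X)*X = X*(-2 + X))
Z(5, 6*2)*8 + 200*W(-1) = ((6*2 + 5)/(-1 + 5))*8 + 200*(-(-2 - 1)) = ((12 + 5)/4)*8 + 200*(-1*(-3)) = ((1/4)*17)*8 + 200*3 = (17/4)*8 + 600 = 34 + 600 = 634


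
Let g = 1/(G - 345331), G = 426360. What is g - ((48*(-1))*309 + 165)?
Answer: 1188452344/81029 ≈ 14667.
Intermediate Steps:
g = 1/81029 (g = 1/(426360 - 345331) = 1/81029 ≈ 1.2341e-5)
g - ((48*(-1))*309 + 165) = 1/81029 - ((48*(-1))*309 + 165) = 1/81029 - (-48*309 + 165) = 1/81029 - (-14832 + 165) = 1/81029 - 1*(-14667) = 1/81029 + 14667 = 1188452344/81029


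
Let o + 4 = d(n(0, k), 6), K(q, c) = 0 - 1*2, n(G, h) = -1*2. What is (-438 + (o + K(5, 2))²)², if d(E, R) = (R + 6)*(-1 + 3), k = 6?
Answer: 12996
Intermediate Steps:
n(G, h) = -2
K(q, c) = -2 (K(q, c) = 0 - 2 = -2)
d(E, R) = 12 + 2*R (d(E, R) = (6 + R)*2 = 12 + 2*R)
o = 20 (o = -4 + (12 + 2*6) = -4 + (12 + 12) = -4 + 24 = 20)
(-438 + (o + K(5, 2))²)² = (-438 + (20 - 2)²)² = (-438 + 18²)² = (-438 + 324)² = (-114)² = 12996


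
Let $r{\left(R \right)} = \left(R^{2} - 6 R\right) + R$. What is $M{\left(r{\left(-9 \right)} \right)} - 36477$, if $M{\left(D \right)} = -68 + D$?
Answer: $-36419$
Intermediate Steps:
$r{\left(R \right)} = R^{2} - 5 R$
$M{\left(r{\left(-9 \right)} \right)} - 36477 = \left(-68 - 9 \left(-5 - 9\right)\right) - 36477 = \left(-68 - -126\right) - 36477 = \left(-68 + 126\right) - 36477 = 58 - 36477 = -36419$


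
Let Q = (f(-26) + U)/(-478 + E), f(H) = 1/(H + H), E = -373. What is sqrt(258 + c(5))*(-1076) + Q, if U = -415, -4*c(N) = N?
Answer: 21581/44252 - 538*sqrt(1027) ≈ -17241.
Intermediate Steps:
c(N) = -N/4
f(H) = 1/(2*H)
Q = 21581/44252 (Q = ((1/2)/(-26) - 415)/(-478 - 373) = ((1/2)*(-1/26) - 415)/(-851) = (-1/52 - 415)*(-1/851) = -21581/52*(-1/851) = 21581/44252 ≈ 0.48768)
sqrt(258 + c(5))*(-1076) + Q = sqrt(258 - 1/4*5)*(-1076) + 21581/44252 = sqrt(258 - 5/4)*(-1076) + 21581/44252 = sqrt(1027/4)*(-1076) + 21581/44252 = (sqrt(1027)/2)*(-1076) + 21581/44252 = -538*sqrt(1027) + 21581/44252 = 21581/44252 - 538*sqrt(1027)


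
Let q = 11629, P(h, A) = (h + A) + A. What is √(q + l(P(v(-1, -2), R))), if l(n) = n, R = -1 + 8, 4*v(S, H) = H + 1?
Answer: √46571/2 ≈ 107.90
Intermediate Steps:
v(S, H) = ¼ + H/4 (v(S, H) = (H + 1)/4 = (1 + H)/4 = ¼ + H/4)
R = 7
P(h, A) = h + 2*A (P(h, A) = (A + h) + A = h + 2*A)
√(q + l(P(v(-1, -2), R))) = √(11629 + ((¼ + (¼)*(-2)) + 2*7)) = √(11629 + ((¼ - ½) + 14)) = √(11629 + (-¼ + 14)) = √(11629 + 55/4) = √(46571/4) = √46571/2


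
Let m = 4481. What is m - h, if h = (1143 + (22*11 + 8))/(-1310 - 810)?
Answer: 9501113/2120 ≈ 4481.7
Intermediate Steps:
h = -1393/2120 (h = (1143 + (242 + 8))/(-2120) = (1143 + 250)*(-1/2120) = 1393*(-1/2120) = -1393/2120 ≈ -0.65708)
m - h = 4481 - 1*(-1393/2120) = 4481 + 1393/2120 = 9501113/2120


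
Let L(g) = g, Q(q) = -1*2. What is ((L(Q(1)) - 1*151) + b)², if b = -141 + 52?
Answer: 58564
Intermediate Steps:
Q(q) = -2
b = -89
((L(Q(1)) - 1*151) + b)² = ((-2 - 1*151) - 89)² = ((-2 - 151) - 89)² = (-153 - 89)² = (-242)² = 58564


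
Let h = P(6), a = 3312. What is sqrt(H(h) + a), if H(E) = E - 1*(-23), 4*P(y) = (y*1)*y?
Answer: 4*sqrt(209) ≈ 57.827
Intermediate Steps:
P(y) = y**2/4 (P(y) = ((y*1)*y)/4 = (y*y)/4 = y**2/4)
h = 9 (h = (1/4)*6**2 = (1/4)*36 = 9)
H(E) = 23 + E (H(E) = E + 23 = 23 + E)
sqrt(H(h) + a) = sqrt((23 + 9) + 3312) = sqrt(32 + 3312) = sqrt(3344) = 4*sqrt(209)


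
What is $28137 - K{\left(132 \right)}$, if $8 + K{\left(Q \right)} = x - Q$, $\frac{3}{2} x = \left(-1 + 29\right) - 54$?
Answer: $\frac{84883}{3} \approx 28294.0$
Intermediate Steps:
$x = - \frac{52}{3}$ ($x = \frac{2 \left(\left(-1 + 29\right) - 54\right)}{3} = \frac{2 \left(28 - 54\right)}{3} = \frac{2}{3} \left(-26\right) = - \frac{52}{3} \approx -17.333$)
$K{\left(Q \right)} = - \frac{76}{3} - Q$ ($K{\left(Q \right)} = -8 - \left(\frac{52}{3} + Q\right) = - \frac{76}{3} - Q$)
$28137 - K{\left(132 \right)} = 28137 - \left(- \frac{76}{3} - 132\right) = 28137 - - \frac{472}{3} = 28137 + \frac{472}{3} = \frac{84883}{3}$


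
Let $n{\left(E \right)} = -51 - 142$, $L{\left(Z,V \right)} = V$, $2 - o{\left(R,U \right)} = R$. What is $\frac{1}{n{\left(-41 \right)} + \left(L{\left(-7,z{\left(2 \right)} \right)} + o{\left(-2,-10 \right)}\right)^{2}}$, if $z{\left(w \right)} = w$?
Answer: $- \frac{1}{157} \approx -0.0063694$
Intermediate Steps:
$o{\left(R,U \right)} = 2 - R$
$n{\left(E \right)} = -193$ ($n{\left(E \right)} = -51 - 142 = -193$)
$\frac{1}{n{\left(-41 \right)} + \left(L{\left(-7,z{\left(2 \right)} \right)} + o{\left(-2,-10 \right)}\right)^{2}} = \frac{1}{-193 + \left(2 + \left(2 - -2\right)\right)^{2}} = \frac{1}{-193 + \left(2 + \left(2 + 2\right)\right)^{2}} = \frac{1}{-193 + \left(2 + 4\right)^{2}} = \frac{1}{-193 + 6^{2}} = \frac{1}{-193 + 36} = \frac{1}{-157} = - \frac{1}{157}$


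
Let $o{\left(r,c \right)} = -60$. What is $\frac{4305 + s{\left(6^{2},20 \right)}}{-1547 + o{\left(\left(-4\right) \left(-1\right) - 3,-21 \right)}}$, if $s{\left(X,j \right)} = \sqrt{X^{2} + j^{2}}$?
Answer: $- \frac{4305}{1607} - \frac{4 \sqrt{106}}{1607} \approx -2.7045$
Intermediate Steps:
$\frac{4305 + s{\left(6^{2},20 \right)}}{-1547 + o{\left(\left(-4\right) \left(-1\right) - 3,-21 \right)}} = \frac{4305 + \sqrt{\left(6^{2}\right)^{2} + 20^{2}}}{-1547 - 60} = \frac{4305 + \sqrt{36^{2} + 400}}{-1607} = \left(4305 + \sqrt{1296 + 400}\right) \left(- \frac{1}{1607}\right) = \left(4305 + \sqrt{1696}\right) \left(- \frac{1}{1607}\right) = \left(4305 + 4 \sqrt{106}\right) \left(- \frac{1}{1607}\right) = - \frac{4305}{1607} - \frac{4 \sqrt{106}}{1607}$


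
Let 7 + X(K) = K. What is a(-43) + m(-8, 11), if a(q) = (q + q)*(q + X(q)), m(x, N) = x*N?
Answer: 7910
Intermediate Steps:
m(x, N) = N*x
X(K) = -7 + K
a(q) = 2*q*(-7 + 2*q) (a(q) = (q + q)*(q + (-7 + q)) = (2*q)*(-7 + 2*q) = 2*q*(-7 + 2*q))
a(-43) + m(-8, 11) = 2*(-43)*(-7 + 2*(-43)) + 11*(-8) = 2*(-43)*(-7 - 86) - 88 = 2*(-43)*(-93) - 88 = 7998 - 88 = 7910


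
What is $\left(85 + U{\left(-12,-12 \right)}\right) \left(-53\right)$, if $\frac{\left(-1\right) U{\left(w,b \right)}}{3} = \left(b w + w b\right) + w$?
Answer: $39379$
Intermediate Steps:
$U{\left(w,b \right)} = - 3 w - 6 b w$ ($U{\left(w,b \right)} = - 3 \left(\left(b w + w b\right) + w\right) = - 3 \left(\left(b w + b w\right) + w\right) = - 3 \left(2 b w + w\right) = - 3 \left(w + 2 b w\right) = - 3 w - 6 b w$)
$\left(85 + U{\left(-12,-12 \right)}\right) \left(-53\right) = \left(85 - - 36 \left(1 + 2 \left(-12\right)\right)\right) \left(-53\right) = \left(85 - - 36 \left(1 - 24\right)\right) \left(-53\right) = \left(85 - \left(-36\right) \left(-23\right)\right) \left(-53\right) = \left(85 - 828\right) \left(-53\right) = \left(-743\right) \left(-53\right) = 39379$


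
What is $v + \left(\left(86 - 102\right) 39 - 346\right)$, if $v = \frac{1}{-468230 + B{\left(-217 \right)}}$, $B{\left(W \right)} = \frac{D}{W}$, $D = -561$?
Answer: $- \frac{98557188747}{101605349} \approx -970.0$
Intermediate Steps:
$B{\left(W \right)} = - \frac{561}{W}$
$v = - \frac{217}{101605349}$ ($v = \frac{1}{-468230 - \frac{561}{-217}} = \frac{1}{-468230 - - \frac{561}{217}} = \frac{1}{-468230 + \frac{561}{217}} = \frac{1}{- \frac{101605349}{217}} = - \frac{217}{101605349} \approx -2.1357 \cdot 10^{-6}$)
$v + \left(\left(86 - 102\right) 39 - 346\right) = - \frac{217}{101605349} + \left(\left(86 - 102\right) 39 - 346\right) = - \frac{217}{101605349} - 970 = - \frac{98557188747}{101605349}$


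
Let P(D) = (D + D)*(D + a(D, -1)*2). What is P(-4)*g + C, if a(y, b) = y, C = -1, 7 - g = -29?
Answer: 3455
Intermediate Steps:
g = 36 (g = 7 - 1*(-29) = 7 + 29 = 36)
P(D) = 6*D² (P(D) = (D + D)*(D + D*2) = (2*D)*(D + 2*D) = (2*D)*(3*D) = 6*D²)
P(-4)*g + C = (6*(-4)²)*36 - 1 = (6*16)*36 - 1 = 96*36 - 1 = 3456 - 1 = 3455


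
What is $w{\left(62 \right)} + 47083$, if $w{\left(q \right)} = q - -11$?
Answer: $47156$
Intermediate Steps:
$w{\left(q \right)} = 11 + q$ ($w{\left(q \right)} = q + 11 = 11 + q$)
$w{\left(62 \right)} + 47083 = \left(11 + 62\right) + 47083 = 73 + 47083 = 47156$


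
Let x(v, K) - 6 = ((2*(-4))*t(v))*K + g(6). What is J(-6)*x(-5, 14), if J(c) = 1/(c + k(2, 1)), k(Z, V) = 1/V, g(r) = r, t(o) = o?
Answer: -572/5 ≈ -114.40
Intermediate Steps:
x(v, K) = 12 - 8*K*v (x(v, K) = 6 + (((2*(-4))*v)*K + 6) = 6 + ((-8*v)*K + 6) = 6 + (-8*K*v + 6) = 6 + (6 - 8*K*v) = 12 - 8*K*v)
J(c) = 1/(1 + c) (J(c) = 1/(c + 1/1) = 1/(c + 1) = 1/(1 + c))
J(-6)*x(-5, 14) = (12 - 8*14*(-5))/(1 - 6) = (12 + 560)/(-5) = -1/5*572 = -572/5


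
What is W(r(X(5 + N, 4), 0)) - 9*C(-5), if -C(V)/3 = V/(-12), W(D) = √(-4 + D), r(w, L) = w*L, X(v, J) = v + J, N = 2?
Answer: 45/4 + 2*I ≈ 11.25 + 2.0*I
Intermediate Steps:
X(v, J) = J + v
r(w, L) = L*w
C(V) = V/4 (C(V) = -3*V/(-12) = -3*V*(-1)/12 = -(-1)*V/4 = V/4)
W(r(X(5 + N, 4), 0)) - 9*C(-5) = √(-4 + 0*(4 + (5 + 2))) - 9*(-5)/4 = √(-4 + 0*(4 + 7)) - 9*(-5/4) = √(-4 + 0*11) + 45/4 = √(-4 + 0) + 45/4 = √(-4) + 45/4 = 2*I + 45/4 = 45/4 + 2*I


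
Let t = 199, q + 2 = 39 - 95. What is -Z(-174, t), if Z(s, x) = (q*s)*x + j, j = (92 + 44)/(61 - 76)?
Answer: -30124484/15 ≈ -2.0083e+6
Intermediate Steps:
q = -58 (q = -2 + (39 - 95) = -2 - 56 = -58)
j = -136/15 (j = 136/(-15) = 136*(-1/15) = -136/15 ≈ -9.0667)
Z(s, x) = -136/15 - 58*s*x (Z(s, x) = (-58*s)*x - 136/15 = -58*s*x - 136/15 = -136/15 - 58*s*x)
-Z(-174, t) = -(-136/15 - 58*(-174)*199) = -(-136/15 + 2008308) = -1*30124484/15 = -30124484/15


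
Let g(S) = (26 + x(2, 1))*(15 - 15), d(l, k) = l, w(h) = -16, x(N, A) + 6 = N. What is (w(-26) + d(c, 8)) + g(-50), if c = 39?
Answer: 23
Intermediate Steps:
x(N, A) = -6 + N
g(S) = 0 (g(S) = (26 + (-6 + 2))*(15 - 15) = (26 - 4)*0 = 22*0 = 0)
(w(-26) + d(c, 8)) + g(-50) = (-16 + 39) + 0 = 23 + 0 = 23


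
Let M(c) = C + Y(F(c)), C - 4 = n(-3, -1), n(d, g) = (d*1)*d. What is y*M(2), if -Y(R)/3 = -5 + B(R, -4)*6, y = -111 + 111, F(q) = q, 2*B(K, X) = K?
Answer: 0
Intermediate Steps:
B(K, X) = K/2
y = 0
Y(R) = 15 - 9*R (Y(R) = -3*(-5 + (R/2)*6) = -3*(-5 + 3*R) = 15 - 9*R)
n(d, g) = d² (n(d, g) = d*d = d²)
C = 13 (C = 4 + (-3)² = 4 + 9 = 13)
M(c) = 28 - 9*c (M(c) = 13 + (15 - 9*c) = 28 - 9*c)
y*M(2) = 0*(28 - 9*2) = 0*(28 - 18) = 0*10 = 0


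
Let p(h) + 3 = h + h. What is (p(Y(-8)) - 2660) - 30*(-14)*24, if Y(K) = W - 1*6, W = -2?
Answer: 7401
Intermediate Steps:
Y(K) = -8 (Y(K) = -2 - 1*6 = -2 - 6 = -8)
p(h) = -3 + 2*h (p(h) = -3 + (h + h) = -3 + 2*h)
(p(Y(-8)) - 2660) - 30*(-14)*24 = ((-3 + 2*(-8)) - 2660) - 30*(-14)*24 = ((-3 - 16) - 2660) + 420*24 = (-19 - 2660) + 10080 = -2679 + 10080 = 7401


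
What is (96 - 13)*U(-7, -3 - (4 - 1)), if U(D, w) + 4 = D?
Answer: -913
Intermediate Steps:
U(D, w) = -4 + D
(96 - 13)*U(-7, -3 - (4 - 1)) = (96 - 13)*(-4 - 7) = 83*(-11) = -913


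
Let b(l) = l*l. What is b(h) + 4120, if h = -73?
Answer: 9449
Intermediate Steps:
b(l) = l**2
b(h) + 4120 = (-73)**2 + 4120 = 5329 + 4120 = 9449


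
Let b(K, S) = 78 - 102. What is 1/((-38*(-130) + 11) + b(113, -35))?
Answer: 1/4927 ≈ 0.00020296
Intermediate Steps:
b(K, S) = -24
1/((-38*(-130) + 11) + b(113, -35)) = 1/((-38*(-130) + 11) - 24) = 1/((4940 + 11) - 24) = 1/(4951 - 24) = 1/4927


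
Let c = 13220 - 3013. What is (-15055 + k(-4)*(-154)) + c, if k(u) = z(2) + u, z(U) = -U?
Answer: -3924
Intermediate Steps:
c = 10207
k(u) = -2 + u (k(u) = -1*2 + u = -2 + u)
(-15055 + k(-4)*(-154)) + c = (-15055 + (-2 - 4)*(-154)) + 10207 = (-15055 - 6*(-154)) + 10207 = (-15055 + 924) + 10207 = -14131 + 10207 = -3924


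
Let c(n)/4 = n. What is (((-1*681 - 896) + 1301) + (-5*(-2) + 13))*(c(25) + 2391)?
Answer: -630223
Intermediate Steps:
c(n) = 4*n
(((-1*681 - 896) + 1301) + (-5*(-2) + 13))*(c(25) + 2391) = (((-1*681 - 896) + 1301) + (-5*(-2) + 13))*(4*25 + 2391) = (((-681 - 896) + 1301) + (10 + 13))*(100 + 2391) = ((-1577 + 1301) + 23)*2491 = (-276 + 23)*2491 = -253*2491 = -630223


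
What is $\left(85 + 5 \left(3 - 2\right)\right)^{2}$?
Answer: $8100$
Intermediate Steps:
$\left(85 + 5 \left(3 - 2\right)\right)^{2} = \left(85 + 5 \cdot 1\right)^{2} = \left(85 + 5\right)^{2} = 90^{2} = 8100$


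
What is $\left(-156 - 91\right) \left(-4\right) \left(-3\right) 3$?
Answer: $-8892$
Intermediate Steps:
$\left(-156 - 91\right) \left(-4\right) \left(-3\right) 3 = - 247 \cdot 12 \cdot 3 = \left(-247\right) 36 = -8892$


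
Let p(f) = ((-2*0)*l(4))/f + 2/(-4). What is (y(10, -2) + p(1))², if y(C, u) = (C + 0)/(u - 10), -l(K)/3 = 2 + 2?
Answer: 16/9 ≈ 1.7778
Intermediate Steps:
l(K) = -12 (l(K) = -3*(2 + 2) = -3*4 = -12)
y(C, u) = C/(-10 + u)
p(f) = -½ (p(f) = (-2*0*(-12))/f + 2/(-4) = (0*(-12))/f + 2*(-¼) = 0/f - ½ = 0 - ½ = -½)
(y(10, -2) + p(1))² = (10/(-10 - 2) - ½)² = (10/(-12) - ½)² = (10*(-1/12) - ½)² = (-⅚ - ½)² = (-4/3)² = 16/9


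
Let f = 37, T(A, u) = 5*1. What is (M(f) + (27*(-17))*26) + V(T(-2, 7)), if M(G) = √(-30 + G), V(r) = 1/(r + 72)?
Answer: -918917/77 + √7 ≈ -11931.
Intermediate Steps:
T(A, u) = 5
V(r) = 1/(72 + r)
(M(f) + (27*(-17))*26) + V(T(-2, 7)) = (√(-30 + 37) + (27*(-17))*26) + 1/(72 + 5) = (√7 - 459*26) + 1/77 = (√7 - 11934) + 1/77 = (-11934 + √7) + 1/77 = -918917/77 + √7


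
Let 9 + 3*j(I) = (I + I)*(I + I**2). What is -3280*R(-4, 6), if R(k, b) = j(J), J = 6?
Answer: -541200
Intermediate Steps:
j(I) = -3 + 2*I*(I + I**2)/3 (j(I) = -3 + ((I + I)*(I + I**2))/3 = -3 + ((2*I)*(I + I**2))/3 = -3 + (2*I*(I + I**2))/3 = -3 + 2*I*(I + I**2)/3)
R(k, b) = 165 (R(k, b) = -3 + (2/3)*6**2 + (2/3)*6**3 = -3 + (2/3)*36 + (2/3)*216 = -3 + 24 + 144 = 165)
-3280*R(-4, 6) = -3280*165 = -541200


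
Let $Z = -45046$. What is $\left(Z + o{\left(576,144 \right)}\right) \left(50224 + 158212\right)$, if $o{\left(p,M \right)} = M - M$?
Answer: $-9389208056$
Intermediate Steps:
$o{\left(p,M \right)} = 0$
$\left(Z + o{\left(576,144 \right)}\right) \left(50224 + 158212\right) = \left(-45046 + 0\right) \left(50224 + 158212\right) = \left(-45046\right) 208436 = -9389208056$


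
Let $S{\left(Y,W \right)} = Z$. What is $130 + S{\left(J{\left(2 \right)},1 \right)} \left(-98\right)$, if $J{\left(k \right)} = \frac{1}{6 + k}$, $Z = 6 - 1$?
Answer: $-360$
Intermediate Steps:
$Z = 5$ ($Z = 6 - 1 = 5$)
$S{\left(Y,W \right)} = 5$
$130 + S{\left(J{\left(2 \right)},1 \right)} \left(-98\right) = 130 + 5 \left(-98\right) = 130 - 490 = -360$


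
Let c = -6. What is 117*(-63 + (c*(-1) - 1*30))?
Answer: -10179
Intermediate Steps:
117*(-63 + (c*(-1) - 1*30)) = 117*(-63 + (-6*(-1) - 1*30)) = 117*(-63 + (6 - 30)) = 117*(-63 - 24) = 117*(-87) = -10179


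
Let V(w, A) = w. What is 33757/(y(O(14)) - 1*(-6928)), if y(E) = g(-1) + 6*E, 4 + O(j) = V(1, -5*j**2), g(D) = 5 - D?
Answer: 33757/6916 ≈ 4.8810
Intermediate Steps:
O(j) = -3 (O(j) = -4 + 1 = -3)
y(E) = 6 + 6*E (y(E) = (5 - 1*(-1)) + 6*E = (5 + 1) + 6*E = 6 + 6*E)
33757/(y(O(14)) - 1*(-6928)) = 33757/((6 + 6*(-3)) - 1*(-6928)) = 33757/((6 - 18) + 6928) = 33757/(-12 + 6928) = 33757/6916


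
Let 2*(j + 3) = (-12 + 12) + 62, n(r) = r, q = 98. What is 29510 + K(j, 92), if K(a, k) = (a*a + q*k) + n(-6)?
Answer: 39304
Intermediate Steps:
j = 28 (j = -3 + ((-12 + 12) + 62)/2 = -3 + (0 + 62)/2 = -3 + (1/2)*62 = -3 + 31 = 28)
K(a, k) = -6 + a**2 + 98*k (K(a, k) = (a*a + 98*k) - 6 = (a**2 + 98*k) - 6 = -6 + a**2 + 98*k)
29510 + K(j, 92) = 29510 + (-6 + 28**2 + 98*92) = 29510 + (-6 + 784 + 9016) = 29510 + 9794 = 39304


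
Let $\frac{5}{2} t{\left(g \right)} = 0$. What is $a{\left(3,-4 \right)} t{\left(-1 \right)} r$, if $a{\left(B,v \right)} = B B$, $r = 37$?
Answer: $0$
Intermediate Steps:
$t{\left(g \right)} = 0$ ($t{\left(g \right)} = \frac{2}{5} \cdot 0 = 0$)
$a{\left(B,v \right)} = B^{2}$
$a{\left(3,-4 \right)} t{\left(-1 \right)} r = 3^{2} \cdot 0 \cdot 37 = 9 \cdot 0 \cdot 37 = 0 \cdot 37 = 0$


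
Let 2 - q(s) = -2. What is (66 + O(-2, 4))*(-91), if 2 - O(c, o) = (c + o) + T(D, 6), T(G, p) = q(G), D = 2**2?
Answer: -5642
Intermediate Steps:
D = 4
q(s) = 4 (q(s) = 2 - 1*(-2) = 2 + 2 = 4)
T(G, p) = 4
O(c, o) = -2 - c - o (O(c, o) = 2 - ((c + o) + 4) = 2 - (4 + c + o) = 2 + (-4 - c - o) = -2 - c - o)
(66 + O(-2, 4))*(-91) = (66 + (-2 - 1*(-2) - 1*4))*(-91) = (66 + (-2 + 2 - 4))*(-91) = (66 - 4)*(-91) = 62*(-91) = -5642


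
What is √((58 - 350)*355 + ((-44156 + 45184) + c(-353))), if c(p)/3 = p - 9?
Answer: I*√103718 ≈ 322.05*I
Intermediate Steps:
c(p) = -27 + 3*p (c(p) = 3*(p - 9) = 3*(-9 + p) = -27 + 3*p)
√((58 - 350)*355 + ((-44156 + 45184) + c(-353))) = √((58 - 350)*355 + ((-44156 + 45184) + (-27 + 3*(-353)))) = √(-292*355 + (1028 + (-27 - 1059))) = √(-103660 + (1028 - 1086)) = √(-103660 - 58) = √(-103718) = I*√103718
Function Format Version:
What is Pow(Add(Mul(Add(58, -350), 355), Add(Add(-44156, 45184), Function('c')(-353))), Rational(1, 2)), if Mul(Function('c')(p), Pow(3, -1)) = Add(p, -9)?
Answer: Mul(I, Pow(103718, Rational(1, 2))) ≈ Mul(322.05, I)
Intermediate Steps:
Function('c')(p) = Add(-27, Mul(3, p)) (Function('c')(p) = Mul(3, Add(p, -9)) = Mul(3, Add(-9, p)) = Add(-27, Mul(3, p)))
Pow(Add(Mul(Add(58, -350), 355), Add(Add(-44156, 45184), Function('c')(-353))), Rational(1, 2)) = Pow(Add(Mul(Add(58, -350), 355), Add(Add(-44156, 45184), Add(-27, Mul(3, -353)))), Rational(1, 2)) = Pow(Add(Mul(-292, 355), Add(1028, Add(-27, -1059))), Rational(1, 2)) = Pow(Add(-103660, Add(1028, -1086)), Rational(1, 2)) = Pow(Add(-103660, -58), Rational(1, 2)) = Pow(-103718, Rational(1, 2)) = Mul(I, Pow(103718, Rational(1, 2)))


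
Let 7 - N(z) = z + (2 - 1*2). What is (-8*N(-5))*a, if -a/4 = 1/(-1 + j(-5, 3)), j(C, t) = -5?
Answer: -64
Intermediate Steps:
a = 2/3 (a = -4/(-1 - 5) = -4/(-6) = -4*(-1/6) = 2/3 ≈ 0.66667)
N(z) = 7 - z (N(z) = 7 - (z + (2 - 1*2)) = 7 - (z + (2 - 2)) = 7 - (z + 0) = 7 - z)
(-8*N(-5))*a = -8*(7 - 1*(-5))*(2/3) = -8*(7 + 5)*(2/3) = -8*12*(2/3) = -2*48*(2/3) = -96*2/3 = -64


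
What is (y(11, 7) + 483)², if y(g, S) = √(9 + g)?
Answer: 233309 + 1932*√5 ≈ 2.3763e+5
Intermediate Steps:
(y(11, 7) + 483)² = (√(9 + 11) + 483)² = (√20 + 483)² = (2*√5 + 483)² = (483 + 2*√5)²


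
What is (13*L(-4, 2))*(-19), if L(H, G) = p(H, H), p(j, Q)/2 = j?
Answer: 1976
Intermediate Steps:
p(j, Q) = 2*j
L(H, G) = 2*H
(13*L(-4, 2))*(-19) = (13*(2*(-4)))*(-19) = (13*(-8))*(-19) = -104*(-19) = 1976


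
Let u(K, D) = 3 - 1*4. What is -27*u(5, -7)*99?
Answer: 2673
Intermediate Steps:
u(K, D) = -1 (u(K, D) = 3 - 4 = -1)
-27*u(5, -7)*99 = -27*(-1)*99 = 27*99 = 2673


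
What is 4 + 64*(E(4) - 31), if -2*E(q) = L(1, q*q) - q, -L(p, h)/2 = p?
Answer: -1788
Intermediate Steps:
L(p, h) = -2*p
E(q) = 1 + q/2 (E(q) = -(-2*1 - q)/2 = -(-2 - q)/2 = 1 + q/2)
4 + 64*(E(4) - 31) = 4 + 64*((1 + (½)*4) - 31) = 4 + 64*((1 + 2) - 31) = 4 + 64*(3 - 31) = 4 + 64*(-28) = 4 - 1792 = -1788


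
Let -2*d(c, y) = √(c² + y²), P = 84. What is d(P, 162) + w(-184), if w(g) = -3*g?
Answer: 552 - 15*√37 ≈ 460.76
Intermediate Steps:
d(c, y) = -√(c² + y²)/2
d(P, 162) + w(-184) = -√(84² + 162²)/2 - 3*(-184) = -√(7056 + 26244)/2 + 552 = -15*√37 + 552 = 552 - 15*√37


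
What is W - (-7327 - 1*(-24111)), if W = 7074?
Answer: -9710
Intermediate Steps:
W - (-7327 - 1*(-24111)) = 7074 - (-7327 - 1*(-24111)) = 7074 - (-7327 + 24111) = 7074 - 1*16784 = 7074 - 16784 = -9710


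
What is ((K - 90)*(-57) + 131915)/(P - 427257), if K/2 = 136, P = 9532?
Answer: -17363/59675 ≈ -0.29096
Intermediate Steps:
K = 272 (K = 2*136 = 272)
((K - 90)*(-57) + 131915)/(P - 427257) = ((272 - 90)*(-57) + 131915)/(9532 - 427257) = (182*(-57) + 131915)/(-417725) = (-10374 + 131915)*(-1/417725) = 121541*(-1/417725) = -17363/59675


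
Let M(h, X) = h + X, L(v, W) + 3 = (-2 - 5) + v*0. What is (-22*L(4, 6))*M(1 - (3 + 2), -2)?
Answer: -1320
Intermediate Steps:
L(v, W) = -10 (L(v, W) = -3 + ((-2 - 5) + v*0) = -3 + (-7 + 0) = -3 - 7 = -10)
M(h, X) = X + h
(-22*L(4, 6))*M(1 - (3 + 2), -2) = (-22*(-10))*(-2 + (1 - (3 + 2))) = 220*(-2 + (1 - 1*5)) = 220*(-2 + (1 - 5)) = 220*(-2 - 4) = 220*(-6) = -1320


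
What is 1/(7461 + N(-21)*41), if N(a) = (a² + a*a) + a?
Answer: 1/42762 ≈ 2.3385e-5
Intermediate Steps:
N(a) = a + 2*a² (N(a) = (a² + a²) + a = 2*a² + a = a + 2*a²)
1/(7461 + N(-21)*41) = 1/(7461 - 21*(1 + 2*(-21))*41) = 1/(7461 - 21*(1 - 42)*41) = 1/(7461 - 21*(-41)*41) = 1/(7461 + 861*41) = 1/(7461 + 35301) = 1/42762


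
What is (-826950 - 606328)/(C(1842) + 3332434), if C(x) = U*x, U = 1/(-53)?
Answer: -37981867/88308580 ≈ -0.43010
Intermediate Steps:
U = -1/53 ≈ -0.018868
C(x) = -x/53
(-826950 - 606328)/(C(1842) + 3332434) = (-826950 - 606328)/(-1/53*1842 + 3332434) = -1433278/(-1842/53 + 3332434) = -1433278/176617160/53 = -1433278*53/176617160 = -37981867/88308580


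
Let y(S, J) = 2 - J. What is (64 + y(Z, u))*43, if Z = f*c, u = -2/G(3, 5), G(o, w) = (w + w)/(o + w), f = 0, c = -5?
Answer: 14534/5 ≈ 2906.8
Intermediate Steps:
G(o, w) = 2*w/(o + w) (G(o, w) = (2*w)/(o + w) = 2*w/(o + w))
u = -8/5 (u = -2/(2*5/(3 + 5)) = -2/(2*5/8) = -2/(2*5*(⅛)) = -2/5/4 = -2*⅘ = -8/5 ≈ -1.6000)
Z = 0 (Z = 0*(-5) = 0)
(64 + y(Z, u))*43 = (64 + (2 - 1*(-8/5)))*43 = (64 + (2 + 8/5))*43 = (64 + 18/5)*43 = (338/5)*43 = 14534/5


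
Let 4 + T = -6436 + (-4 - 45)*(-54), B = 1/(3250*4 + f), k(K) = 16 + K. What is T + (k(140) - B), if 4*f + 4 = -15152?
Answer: -33509619/9211 ≈ -3638.0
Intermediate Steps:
f = -3789 (f = -1 + (¼)*(-15152) = -1 - 3788 = -3789)
B = 1/9211 (B = 1/(3250*4 - 3789) = 1/(13000 - 3789) = 1/9211 ≈ 0.00010857)
T = -3794 (T = -4 + (-6436 + (-4 - 45)*(-54)) = -4 + (-6436 - 49*(-54)) = -4 + (-6436 + 2646) = -4 - 3790 = -3794)
T + (k(140) - B) = -3794 + ((16 + 140) - 1*1/9211) = -3794 + (156 - 1/9211) = -3794 + 1436915/9211 = -33509619/9211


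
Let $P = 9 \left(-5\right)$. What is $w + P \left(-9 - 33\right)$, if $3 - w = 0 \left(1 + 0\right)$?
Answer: $1893$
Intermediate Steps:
$w = 3$ ($w = 3 - 0 \left(1 + 0\right) = 3 - 0 \cdot 1 = 3 - 0 = 3 + 0 = 3$)
$P = -45$
$w + P \left(-9 - 33\right) = 3 - 45 \left(-9 - 33\right) = 3 - -1890 = 3 + 1890 = 1893$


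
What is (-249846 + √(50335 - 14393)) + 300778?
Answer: 50932 + √35942 ≈ 51122.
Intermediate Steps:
(-249846 + √(50335 - 14393)) + 300778 = (-249846 + √35942) + 300778 = 50932 + √35942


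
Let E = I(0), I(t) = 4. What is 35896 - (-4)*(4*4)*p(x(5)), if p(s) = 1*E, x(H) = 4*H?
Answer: 36152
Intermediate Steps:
E = 4
p(s) = 4 (p(s) = 1*4 = 4)
35896 - (-4)*(4*4)*p(x(5)) = 35896 - (-4)*(4*4)*4 = 35896 - (-4)*16*4 = 35896 - (-4)*64 = 35896 - 1*(-256) = 35896 + 256 = 36152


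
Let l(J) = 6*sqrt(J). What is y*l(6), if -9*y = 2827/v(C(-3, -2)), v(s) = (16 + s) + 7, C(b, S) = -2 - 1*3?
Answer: -2827*sqrt(6)/27 ≈ -256.47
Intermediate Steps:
C(b, S) = -5 (C(b, S) = -2 - 3 = -5)
v(s) = 23 + s
y = -2827/162 (y = -2827/(9*(23 - 5)) = -2827/(9*18) = -1/9*2827/18 = -2827/162 ≈ -17.451)
y*l(6) = -2827*sqrt(6)/27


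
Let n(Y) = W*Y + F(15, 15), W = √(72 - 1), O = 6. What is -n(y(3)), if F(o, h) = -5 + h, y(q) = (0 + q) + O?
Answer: -10 - 9*√71 ≈ -85.835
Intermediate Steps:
y(q) = 6 + q (y(q) = (0 + q) + 6 = q + 6 = 6 + q)
W = √71 ≈ 8.4261
n(Y) = 10 + Y*√71 (n(Y) = √71*Y + (-5 + 15) = Y*√71 + 10 = 10 + Y*√71)
-n(y(3)) = -(10 + (6 + 3)*√71) = -(10 + 9*√71) = -10 - 9*√71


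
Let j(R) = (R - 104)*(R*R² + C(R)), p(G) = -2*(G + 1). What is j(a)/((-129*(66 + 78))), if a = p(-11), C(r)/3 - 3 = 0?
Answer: 56063/1548 ≈ 36.216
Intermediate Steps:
C(r) = 9 (C(r) = 9 + 3*0 = 9 + 0 = 9)
p(G) = -2 - 2*G (p(G) = -2*(1 + G) = -2 - 2*G)
a = 20 (a = -2 - 2*(-11) = -2 + 22 = 20)
j(R) = (-104 + R)*(9 + R³) (j(R) = (R - 104)*(R*R² + 9) = (-104 + R)*(R³ + 9) = (-104 + R)*(9 + R³))
j(a)/((-129*(66 + 78))) = (-936 + 20⁴ - 104*20³ + 9*20)/((-129*(66 + 78))) = (-936 + 160000 - 104*8000 + 180)/((-129*144)) = (-936 + 160000 - 832000 + 180)/(-18576) = -672756*(-1/18576) = 56063/1548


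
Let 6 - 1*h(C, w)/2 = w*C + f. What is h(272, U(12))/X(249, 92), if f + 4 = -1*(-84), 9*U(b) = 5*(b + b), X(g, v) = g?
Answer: -22204/747 ≈ -29.724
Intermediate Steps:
U(b) = 10*b/9 (U(b) = (5*(b + b))/9 = (5*(2*b))/9 = (10*b)/9 = 10*b/9)
f = 80 (f = -4 - 1*(-84) = -4 + 84 = 80)
h(C, w) = -148 - 2*C*w (h(C, w) = 12 - 2*(w*C + 80) = 12 - 2*(C*w + 80) = 12 - 2*(80 + C*w) = 12 + (-160 - 2*C*w) = -148 - 2*C*w)
h(272, U(12))/X(249, 92) = (-148 - 2*272*(10/9)*12)/249 = (-148 - 2*272*40/3)*(1/249) = (-148 - 21760/3)*(1/249) = -22204/3*1/249 = -22204/747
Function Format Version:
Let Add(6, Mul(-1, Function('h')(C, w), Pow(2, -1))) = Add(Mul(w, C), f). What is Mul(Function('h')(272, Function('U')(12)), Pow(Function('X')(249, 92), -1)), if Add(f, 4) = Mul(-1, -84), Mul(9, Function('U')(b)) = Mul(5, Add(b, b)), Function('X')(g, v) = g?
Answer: Rational(-22204, 747) ≈ -29.724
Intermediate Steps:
Function('U')(b) = Mul(Rational(10, 9), b) (Function('U')(b) = Mul(Rational(1, 9), Mul(5, Add(b, b))) = Mul(Rational(1, 9), Mul(5, Mul(2, b))) = Mul(Rational(1, 9), Mul(10, b)) = Mul(Rational(10, 9), b))
f = 80 (f = Add(-4, Mul(-1, -84)) = Add(-4, 84) = 80)
Function('h')(C, w) = Add(-148, Mul(-2, C, w)) (Function('h')(C, w) = Add(12, Mul(-2, Add(Mul(w, C), 80))) = Add(12, Mul(-2, Add(Mul(C, w), 80))) = Add(12, Mul(-2, Add(80, Mul(C, w)))) = Add(12, Add(-160, Mul(-2, C, w))) = Add(-148, Mul(-2, C, w)))
Mul(Function('h')(272, Function('U')(12)), Pow(Function('X')(249, 92), -1)) = Mul(Add(-148, Mul(-2, 272, Mul(Rational(10, 9), 12))), Pow(249, -1)) = Mul(Add(-148, Mul(-2, 272, Rational(40, 3))), Rational(1, 249)) = Mul(Add(-148, Rational(-21760, 3)), Rational(1, 249)) = Mul(Rational(-22204, 3), Rational(1, 249)) = Rational(-22204, 747)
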